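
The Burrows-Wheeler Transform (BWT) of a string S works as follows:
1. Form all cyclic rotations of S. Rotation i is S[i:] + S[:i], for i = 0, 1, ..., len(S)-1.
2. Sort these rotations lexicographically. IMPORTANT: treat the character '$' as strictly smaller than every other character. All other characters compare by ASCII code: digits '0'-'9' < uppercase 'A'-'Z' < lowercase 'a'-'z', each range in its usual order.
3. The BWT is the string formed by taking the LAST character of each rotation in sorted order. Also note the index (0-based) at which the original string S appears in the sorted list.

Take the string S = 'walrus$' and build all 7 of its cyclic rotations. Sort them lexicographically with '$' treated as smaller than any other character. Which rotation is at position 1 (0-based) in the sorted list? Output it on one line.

All 7 rotations (rotation i = S[i:]+S[:i]):
  rot[0] = walrus$
  rot[1] = alrus$w
  rot[2] = lrus$wa
  rot[3] = rus$wal
  rot[4] = us$walr
  rot[5] = s$walru
  rot[6] = $walrus
Sorted (with $ < everything):
  sorted[0] = $walrus
  sorted[1] = alrus$w
  sorted[2] = lrus$wa
  sorted[3] = rus$wal
  sorted[4] = s$walru
  sorted[5] = us$walr
  sorted[6] = walrus$
sorted[1] = alrus$w

Answer: alrus$w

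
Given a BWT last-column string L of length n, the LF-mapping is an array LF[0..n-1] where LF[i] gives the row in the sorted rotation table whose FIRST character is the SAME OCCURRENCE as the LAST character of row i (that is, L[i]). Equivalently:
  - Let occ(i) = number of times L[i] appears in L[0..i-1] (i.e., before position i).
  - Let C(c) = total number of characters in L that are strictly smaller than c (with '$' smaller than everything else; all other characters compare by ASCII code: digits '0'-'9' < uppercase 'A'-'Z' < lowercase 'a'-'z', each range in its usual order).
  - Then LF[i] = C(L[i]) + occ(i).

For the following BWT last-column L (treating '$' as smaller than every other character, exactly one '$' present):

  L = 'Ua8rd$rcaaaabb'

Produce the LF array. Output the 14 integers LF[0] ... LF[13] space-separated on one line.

Char counts: '$':1, '8':1, 'U':1, 'a':5, 'b':2, 'c':1, 'd':1, 'r':2
C (first-col start): C('$')=0, C('8')=1, C('U')=2, C('a')=3, C('b')=8, C('c')=10, C('d')=11, C('r')=12
L[0]='U': occ=0, LF[0]=C('U')+0=2+0=2
L[1]='a': occ=0, LF[1]=C('a')+0=3+0=3
L[2]='8': occ=0, LF[2]=C('8')+0=1+0=1
L[3]='r': occ=0, LF[3]=C('r')+0=12+0=12
L[4]='d': occ=0, LF[4]=C('d')+0=11+0=11
L[5]='$': occ=0, LF[5]=C('$')+0=0+0=0
L[6]='r': occ=1, LF[6]=C('r')+1=12+1=13
L[7]='c': occ=0, LF[7]=C('c')+0=10+0=10
L[8]='a': occ=1, LF[8]=C('a')+1=3+1=4
L[9]='a': occ=2, LF[9]=C('a')+2=3+2=5
L[10]='a': occ=3, LF[10]=C('a')+3=3+3=6
L[11]='a': occ=4, LF[11]=C('a')+4=3+4=7
L[12]='b': occ=0, LF[12]=C('b')+0=8+0=8
L[13]='b': occ=1, LF[13]=C('b')+1=8+1=9

Answer: 2 3 1 12 11 0 13 10 4 5 6 7 8 9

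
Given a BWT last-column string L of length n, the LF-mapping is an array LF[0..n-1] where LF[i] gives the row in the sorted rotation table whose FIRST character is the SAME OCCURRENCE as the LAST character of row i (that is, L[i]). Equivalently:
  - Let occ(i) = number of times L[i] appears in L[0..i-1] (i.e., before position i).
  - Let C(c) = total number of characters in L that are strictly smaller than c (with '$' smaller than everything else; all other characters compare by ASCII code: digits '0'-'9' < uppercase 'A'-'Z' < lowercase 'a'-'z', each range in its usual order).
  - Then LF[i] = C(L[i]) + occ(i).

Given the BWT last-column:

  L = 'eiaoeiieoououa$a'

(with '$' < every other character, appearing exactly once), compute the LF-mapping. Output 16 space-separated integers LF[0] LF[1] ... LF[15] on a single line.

Answer: 4 7 1 10 5 8 9 6 11 12 14 13 15 2 0 3

Derivation:
Char counts: '$':1, 'a':3, 'e':3, 'i':3, 'o':4, 'u':2
C (first-col start): C('$')=0, C('a')=1, C('e')=4, C('i')=7, C('o')=10, C('u')=14
L[0]='e': occ=0, LF[0]=C('e')+0=4+0=4
L[1]='i': occ=0, LF[1]=C('i')+0=7+0=7
L[2]='a': occ=0, LF[2]=C('a')+0=1+0=1
L[3]='o': occ=0, LF[3]=C('o')+0=10+0=10
L[4]='e': occ=1, LF[4]=C('e')+1=4+1=5
L[5]='i': occ=1, LF[5]=C('i')+1=7+1=8
L[6]='i': occ=2, LF[6]=C('i')+2=7+2=9
L[7]='e': occ=2, LF[7]=C('e')+2=4+2=6
L[8]='o': occ=1, LF[8]=C('o')+1=10+1=11
L[9]='o': occ=2, LF[9]=C('o')+2=10+2=12
L[10]='u': occ=0, LF[10]=C('u')+0=14+0=14
L[11]='o': occ=3, LF[11]=C('o')+3=10+3=13
L[12]='u': occ=1, LF[12]=C('u')+1=14+1=15
L[13]='a': occ=1, LF[13]=C('a')+1=1+1=2
L[14]='$': occ=0, LF[14]=C('$')+0=0+0=0
L[15]='a': occ=2, LF[15]=C('a')+2=1+2=3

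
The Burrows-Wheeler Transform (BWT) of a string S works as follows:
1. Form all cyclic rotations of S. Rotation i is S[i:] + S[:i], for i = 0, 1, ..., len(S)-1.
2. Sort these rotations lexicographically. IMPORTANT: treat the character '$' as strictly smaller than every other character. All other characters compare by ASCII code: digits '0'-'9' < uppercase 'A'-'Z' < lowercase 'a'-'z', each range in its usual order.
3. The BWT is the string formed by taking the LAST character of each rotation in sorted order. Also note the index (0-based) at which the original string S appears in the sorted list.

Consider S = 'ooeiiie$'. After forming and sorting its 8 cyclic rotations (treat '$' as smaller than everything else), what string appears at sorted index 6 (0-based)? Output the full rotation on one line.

All 8 rotations (rotation i = S[i:]+S[:i]):
  rot[0] = ooeiiie$
  rot[1] = oeiiie$o
  rot[2] = eiiie$oo
  rot[3] = iiie$ooe
  rot[4] = iie$ooei
  rot[5] = ie$ooeii
  rot[6] = e$ooeiii
  rot[7] = $ooeiiie
Sorted (with $ < everything):
  sorted[0] = $ooeiiie
  sorted[1] = e$ooeiii
  sorted[2] = eiiie$oo
  sorted[3] = ie$ooeii
  sorted[4] = iie$ooei
  sorted[5] = iiie$ooe
  sorted[6] = oeiiie$o
  sorted[7] = ooeiiie$
sorted[6] = oeiiie$o

Answer: oeiiie$o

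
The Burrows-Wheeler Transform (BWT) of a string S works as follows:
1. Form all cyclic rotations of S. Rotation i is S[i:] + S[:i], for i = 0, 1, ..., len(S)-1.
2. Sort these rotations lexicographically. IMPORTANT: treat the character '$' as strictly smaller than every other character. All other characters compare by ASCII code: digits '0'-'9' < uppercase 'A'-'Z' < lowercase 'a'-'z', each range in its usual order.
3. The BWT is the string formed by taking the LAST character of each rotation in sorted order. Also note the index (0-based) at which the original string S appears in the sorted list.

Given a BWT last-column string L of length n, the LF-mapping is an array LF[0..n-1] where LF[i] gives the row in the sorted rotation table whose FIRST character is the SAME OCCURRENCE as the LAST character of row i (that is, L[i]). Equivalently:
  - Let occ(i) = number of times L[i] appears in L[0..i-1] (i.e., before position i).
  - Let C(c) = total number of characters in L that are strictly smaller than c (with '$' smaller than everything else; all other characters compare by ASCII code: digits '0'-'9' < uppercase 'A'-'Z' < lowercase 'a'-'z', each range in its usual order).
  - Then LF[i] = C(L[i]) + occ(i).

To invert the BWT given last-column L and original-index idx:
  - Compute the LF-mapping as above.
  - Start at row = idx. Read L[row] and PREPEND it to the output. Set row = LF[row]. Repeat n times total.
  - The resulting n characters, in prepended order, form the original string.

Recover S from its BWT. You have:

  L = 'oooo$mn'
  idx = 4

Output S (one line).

LF mapping: 3 4 5 6 0 1 2
Walk LF starting at row 4, prepending L[row]:
  step 1: row=4, L[4]='$', prepend. Next row=LF[4]=0
  step 2: row=0, L[0]='o', prepend. Next row=LF[0]=3
  step 3: row=3, L[3]='o', prepend. Next row=LF[3]=6
  step 4: row=6, L[6]='n', prepend. Next row=LF[6]=2
  step 5: row=2, L[2]='o', prepend. Next row=LF[2]=5
  step 6: row=5, L[5]='m', prepend. Next row=LF[5]=1
  step 7: row=1, L[1]='o', prepend. Next row=LF[1]=4
Reversed output: omonoo$

Answer: omonoo$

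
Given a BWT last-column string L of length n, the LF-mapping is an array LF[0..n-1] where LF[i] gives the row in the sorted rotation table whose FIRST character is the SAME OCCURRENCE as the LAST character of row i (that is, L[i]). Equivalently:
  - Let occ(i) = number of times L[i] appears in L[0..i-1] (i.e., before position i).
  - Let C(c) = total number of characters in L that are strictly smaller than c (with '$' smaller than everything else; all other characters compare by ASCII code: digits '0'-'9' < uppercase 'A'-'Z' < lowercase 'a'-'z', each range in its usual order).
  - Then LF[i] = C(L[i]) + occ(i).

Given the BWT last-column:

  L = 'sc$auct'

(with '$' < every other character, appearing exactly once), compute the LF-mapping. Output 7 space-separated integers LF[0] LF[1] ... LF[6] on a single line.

Char counts: '$':1, 'a':1, 'c':2, 's':1, 't':1, 'u':1
C (first-col start): C('$')=0, C('a')=1, C('c')=2, C('s')=4, C('t')=5, C('u')=6
L[0]='s': occ=0, LF[0]=C('s')+0=4+0=4
L[1]='c': occ=0, LF[1]=C('c')+0=2+0=2
L[2]='$': occ=0, LF[2]=C('$')+0=0+0=0
L[3]='a': occ=0, LF[3]=C('a')+0=1+0=1
L[4]='u': occ=0, LF[4]=C('u')+0=6+0=6
L[5]='c': occ=1, LF[5]=C('c')+1=2+1=3
L[6]='t': occ=0, LF[6]=C('t')+0=5+0=5

Answer: 4 2 0 1 6 3 5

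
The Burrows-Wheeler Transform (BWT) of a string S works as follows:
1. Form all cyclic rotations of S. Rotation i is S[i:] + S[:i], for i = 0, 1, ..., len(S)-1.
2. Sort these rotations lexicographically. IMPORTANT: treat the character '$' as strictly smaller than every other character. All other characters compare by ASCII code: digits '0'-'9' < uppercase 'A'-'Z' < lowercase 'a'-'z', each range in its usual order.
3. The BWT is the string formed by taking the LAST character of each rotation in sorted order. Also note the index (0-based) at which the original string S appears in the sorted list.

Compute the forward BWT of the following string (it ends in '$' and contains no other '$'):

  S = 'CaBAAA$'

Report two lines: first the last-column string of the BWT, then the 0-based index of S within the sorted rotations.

Answer: AAABa$C
5

Derivation:
All 7 rotations (rotation i = S[i:]+S[:i]):
  rot[0] = CaBAAA$
  rot[1] = aBAAA$C
  rot[2] = BAAA$Ca
  rot[3] = AAA$CaB
  rot[4] = AA$CaBA
  rot[5] = A$CaBAA
  rot[6] = $CaBAAA
Sorted (with $ < everything):
  sorted[0] = $CaBAAA  (last char: 'A')
  sorted[1] = A$CaBAA  (last char: 'A')
  sorted[2] = AA$CaBA  (last char: 'A')
  sorted[3] = AAA$CaB  (last char: 'B')
  sorted[4] = BAAA$Ca  (last char: 'a')
  sorted[5] = CaBAAA$  (last char: '$')
  sorted[6] = aBAAA$C  (last char: 'C')
Last column: AAABa$C
Original string S is at sorted index 5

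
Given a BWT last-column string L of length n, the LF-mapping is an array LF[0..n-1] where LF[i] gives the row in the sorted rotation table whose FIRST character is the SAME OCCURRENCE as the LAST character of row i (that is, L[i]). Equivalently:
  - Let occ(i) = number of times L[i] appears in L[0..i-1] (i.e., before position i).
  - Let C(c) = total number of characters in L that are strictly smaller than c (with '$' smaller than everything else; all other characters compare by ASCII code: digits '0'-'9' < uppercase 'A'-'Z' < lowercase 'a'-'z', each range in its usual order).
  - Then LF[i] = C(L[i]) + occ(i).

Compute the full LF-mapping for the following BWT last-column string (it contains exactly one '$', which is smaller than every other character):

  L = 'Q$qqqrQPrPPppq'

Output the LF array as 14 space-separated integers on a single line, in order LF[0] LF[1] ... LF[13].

Char counts: '$':1, 'P':3, 'Q':2, 'p':2, 'q':4, 'r':2
C (first-col start): C('$')=0, C('P')=1, C('Q')=4, C('p')=6, C('q')=8, C('r')=12
L[0]='Q': occ=0, LF[0]=C('Q')+0=4+0=4
L[1]='$': occ=0, LF[1]=C('$')+0=0+0=0
L[2]='q': occ=0, LF[2]=C('q')+0=8+0=8
L[3]='q': occ=1, LF[3]=C('q')+1=8+1=9
L[4]='q': occ=2, LF[4]=C('q')+2=8+2=10
L[5]='r': occ=0, LF[5]=C('r')+0=12+0=12
L[6]='Q': occ=1, LF[6]=C('Q')+1=4+1=5
L[7]='P': occ=0, LF[7]=C('P')+0=1+0=1
L[8]='r': occ=1, LF[8]=C('r')+1=12+1=13
L[9]='P': occ=1, LF[9]=C('P')+1=1+1=2
L[10]='P': occ=2, LF[10]=C('P')+2=1+2=3
L[11]='p': occ=0, LF[11]=C('p')+0=6+0=6
L[12]='p': occ=1, LF[12]=C('p')+1=6+1=7
L[13]='q': occ=3, LF[13]=C('q')+3=8+3=11

Answer: 4 0 8 9 10 12 5 1 13 2 3 6 7 11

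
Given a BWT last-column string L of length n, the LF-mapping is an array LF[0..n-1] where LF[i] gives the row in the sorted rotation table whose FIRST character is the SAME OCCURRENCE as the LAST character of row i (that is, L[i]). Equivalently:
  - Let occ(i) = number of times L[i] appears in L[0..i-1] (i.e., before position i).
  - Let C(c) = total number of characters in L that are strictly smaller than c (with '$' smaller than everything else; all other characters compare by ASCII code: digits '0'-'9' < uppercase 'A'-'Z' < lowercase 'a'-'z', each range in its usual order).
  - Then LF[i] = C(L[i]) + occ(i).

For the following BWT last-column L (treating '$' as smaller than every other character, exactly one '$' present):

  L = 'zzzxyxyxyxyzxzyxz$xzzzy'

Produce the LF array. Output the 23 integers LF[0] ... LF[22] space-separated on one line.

Char counts: '$':1, 'x':7, 'y':6, 'z':9
C (first-col start): C('$')=0, C('x')=1, C('y')=8, C('z')=14
L[0]='z': occ=0, LF[0]=C('z')+0=14+0=14
L[1]='z': occ=1, LF[1]=C('z')+1=14+1=15
L[2]='z': occ=2, LF[2]=C('z')+2=14+2=16
L[3]='x': occ=0, LF[3]=C('x')+0=1+0=1
L[4]='y': occ=0, LF[4]=C('y')+0=8+0=8
L[5]='x': occ=1, LF[5]=C('x')+1=1+1=2
L[6]='y': occ=1, LF[6]=C('y')+1=8+1=9
L[7]='x': occ=2, LF[7]=C('x')+2=1+2=3
L[8]='y': occ=2, LF[8]=C('y')+2=8+2=10
L[9]='x': occ=3, LF[9]=C('x')+3=1+3=4
L[10]='y': occ=3, LF[10]=C('y')+3=8+3=11
L[11]='z': occ=3, LF[11]=C('z')+3=14+3=17
L[12]='x': occ=4, LF[12]=C('x')+4=1+4=5
L[13]='z': occ=4, LF[13]=C('z')+4=14+4=18
L[14]='y': occ=4, LF[14]=C('y')+4=8+4=12
L[15]='x': occ=5, LF[15]=C('x')+5=1+5=6
L[16]='z': occ=5, LF[16]=C('z')+5=14+5=19
L[17]='$': occ=0, LF[17]=C('$')+0=0+0=0
L[18]='x': occ=6, LF[18]=C('x')+6=1+6=7
L[19]='z': occ=6, LF[19]=C('z')+6=14+6=20
L[20]='z': occ=7, LF[20]=C('z')+7=14+7=21
L[21]='z': occ=8, LF[21]=C('z')+8=14+8=22
L[22]='y': occ=5, LF[22]=C('y')+5=8+5=13

Answer: 14 15 16 1 8 2 9 3 10 4 11 17 5 18 12 6 19 0 7 20 21 22 13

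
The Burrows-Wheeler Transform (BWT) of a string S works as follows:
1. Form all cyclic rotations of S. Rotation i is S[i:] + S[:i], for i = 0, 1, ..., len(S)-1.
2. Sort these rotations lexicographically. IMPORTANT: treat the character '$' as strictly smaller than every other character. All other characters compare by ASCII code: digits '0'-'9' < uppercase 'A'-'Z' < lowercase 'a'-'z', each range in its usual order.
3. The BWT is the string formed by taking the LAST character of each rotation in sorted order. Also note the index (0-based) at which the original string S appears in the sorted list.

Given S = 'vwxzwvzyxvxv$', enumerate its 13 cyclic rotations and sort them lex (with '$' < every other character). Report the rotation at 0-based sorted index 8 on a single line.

Answer: xvxv$vwxzwvzy

Derivation:
All 13 rotations (rotation i = S[i:]+S[:i]):
  rot[0] = vwxzwvzyxvxv$
  rot[1] = wxzwvzyxvxv$v
  rot[2] = xzwvzyxvxv$vw
  rot[3] = zwvzyxvxv$vwx
  rot[4] = wvzyxvxv$vwxz
  rot[5] = vzyxvxv$vwxzw
  rot[6] = zyxvxv$vwxzwv
  rot[7] = yxvxv$vwxzwvz
  rot[8] = xvxv$vwxzwvzy
  rot[9] = vxv$vwxzwvzyx
  rot[10] = xv$vwxzwvzyxv
  rot[11] = v$vwxzwvzyxvx
  rot[12] = $vwxzwvzyxvxv
Sorted (with $ < everything):
  sorted[0] = $vwxzwvzyxvxv
  sorted[1] = v$vwxzwvzyxvx
  sorted[2] = vwxzwvzyxvxv$
  sorted[3] = vxv$vwxzwvzyx
  sorted[4] = vzyxvxv$vwxzw
  sorted[5] = wvzyxvxv$vwxz
  sorted[6] = wxzwvzyxvxv$v
  sorted[7] = xv$vwxzwvzyxv
  sorted[8] = xvxv$vwxzwvzy
  sorted[9] = xzwvzyxvxv$vw
  sorted[10] = yxvxv$vwxzwvz
  sorted[11] = zwvzyxvxv$vwx
  sorted[12] = zyxvxv$vwxzwv
sorted[8] = xvxv$vwxzwvzy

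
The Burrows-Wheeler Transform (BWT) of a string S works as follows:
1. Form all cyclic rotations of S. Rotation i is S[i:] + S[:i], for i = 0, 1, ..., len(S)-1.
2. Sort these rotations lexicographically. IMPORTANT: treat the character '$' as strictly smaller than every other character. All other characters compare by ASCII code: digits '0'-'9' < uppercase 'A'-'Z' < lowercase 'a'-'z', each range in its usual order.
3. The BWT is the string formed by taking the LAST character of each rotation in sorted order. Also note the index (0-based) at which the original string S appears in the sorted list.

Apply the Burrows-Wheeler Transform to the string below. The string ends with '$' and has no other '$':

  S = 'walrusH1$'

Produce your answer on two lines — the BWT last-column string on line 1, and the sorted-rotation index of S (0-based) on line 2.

Answer: 1Hswalur$
8

Derivation:
All 9 rotations (rotation i = S[i:]+S[:i]):
  rot[0] = walrusH1$
  rot[1] = alrusH1$w
  rot[2] = lrusH1$wa
  rot[3] = rusH1$wal
  rot[4] = usH1$walr
  rot[5] = sH1$walru
  rot[6] = H1$walrus
  rot[7] = 1$walrusH
  rot[8] = $walrusH1
Sorted (with $ < everything):
  sorted[0] = $walrusH1  (last char: '1')
  sorted[1] = 1$walrusH  (last char: 'H')
  sorted[2] = H1$walrus  (last char: 's')
  sorted[3] = alrusH1$w  (last char: 'w')
  sorted[4] = lrusH1$wa  (last char: 'a')
  sorted[5] = rusH1$wal  (last char: 'l')
  sorted[6] = sH1$walru  (last char: 'u')
  sorted[7] = usH1$walr  (last char: 'r')
  sorted[8] = walrusH1$  (last char: '$')
Last column: 1Hswalur$
Original string S is at sorted index 8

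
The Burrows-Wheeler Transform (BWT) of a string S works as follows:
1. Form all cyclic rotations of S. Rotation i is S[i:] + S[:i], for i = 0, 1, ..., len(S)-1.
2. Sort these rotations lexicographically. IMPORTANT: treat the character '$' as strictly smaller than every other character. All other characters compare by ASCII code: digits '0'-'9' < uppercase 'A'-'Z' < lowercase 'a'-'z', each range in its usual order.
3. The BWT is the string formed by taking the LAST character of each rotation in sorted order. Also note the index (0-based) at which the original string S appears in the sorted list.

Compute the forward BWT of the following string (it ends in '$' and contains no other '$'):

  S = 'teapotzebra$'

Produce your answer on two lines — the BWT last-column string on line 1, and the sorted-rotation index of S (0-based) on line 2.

Answer: areetzpab$ot
9

Derivation:
All 12 rotations (rotation i = S[i:]+S[:i]):
  rot[0] = teapotzebra$
  rot[1] = eapotzebra$t
  rot[2] = apotzebra$te
  rot[3] = potzebra$tea
  rot[4] = otzebra$teap
  rot[5] = tzebra$teapo
  rot[6] = zebra$teapot
  rot[7] = ebra$teapotz
  rot[8] = bra$teapotze
  rot[9] = ra$teapotzeb
  rot[10] = a$teapotzebr
  rot[11] = $teapotzebra
Sorted (with $ < everything):
  sorted[0] = $teapotzebra  (last char: 'a')
  sorted[1] = a$teapotzebr  (last char: 'r')
  sorted[2] = apotzebra$te  (last char: 'e')
  sorted[3] = bra$teapotze  (last char: 'e')
  sorted[4] = eapotzebra$t  (last char: 't')
  sorted[5] = ebra$teapotz  (last char: 'z')
  sorted[6] = otzebra$teap  (last char: 'p')
  sorted[7] = potzebra$tea  (last char: 'a')
  sorted[8] = ra$teapotzeb  (last char: 'b')
  sorted[9] = teapotzebra$  (last char: '$')
  sorted[10] = tzebra$teapo  (last char: 'o')
  sorted[11] = zebra$teapot  (last char: 't')
Last column: areetzpab$ot
Original string S is at sorted index 9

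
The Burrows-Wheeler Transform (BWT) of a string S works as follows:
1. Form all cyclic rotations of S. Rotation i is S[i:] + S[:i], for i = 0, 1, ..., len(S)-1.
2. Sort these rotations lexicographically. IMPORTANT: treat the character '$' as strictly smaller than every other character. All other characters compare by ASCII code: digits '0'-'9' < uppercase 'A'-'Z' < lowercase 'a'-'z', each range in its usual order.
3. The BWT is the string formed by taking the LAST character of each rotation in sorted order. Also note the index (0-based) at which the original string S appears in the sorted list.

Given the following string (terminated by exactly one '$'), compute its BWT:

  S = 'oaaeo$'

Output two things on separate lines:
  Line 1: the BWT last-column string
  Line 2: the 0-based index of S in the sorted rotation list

All 6 rotations (rotation i = S[i:]+S[:i]):
  rot[0] = oaaeo$
  rot[1] = aaeo$o
  rot[2] = aeo$oa
  rot[3] = eo$oaa
  rot[4] = o$oaae
  rot[5] = $oaaeo
Sorted (with $ < everything):
  sorted[0] = $oaaeo  (last char: 'o')
  sorted[1] = aaeo$o  (last char: 'o')
  sorted[2] = aeo$oa  (last char: 'a')
  sorted[3] = eo$oaa  (last char: 'a')
  sorted[4] = o$oaae  (last char: 'e')
  sorted[5] = oaaeo$  (last char: '$')
Last column: ooaae$
Original string S is at sorted index 5

Answer: ooaae$
5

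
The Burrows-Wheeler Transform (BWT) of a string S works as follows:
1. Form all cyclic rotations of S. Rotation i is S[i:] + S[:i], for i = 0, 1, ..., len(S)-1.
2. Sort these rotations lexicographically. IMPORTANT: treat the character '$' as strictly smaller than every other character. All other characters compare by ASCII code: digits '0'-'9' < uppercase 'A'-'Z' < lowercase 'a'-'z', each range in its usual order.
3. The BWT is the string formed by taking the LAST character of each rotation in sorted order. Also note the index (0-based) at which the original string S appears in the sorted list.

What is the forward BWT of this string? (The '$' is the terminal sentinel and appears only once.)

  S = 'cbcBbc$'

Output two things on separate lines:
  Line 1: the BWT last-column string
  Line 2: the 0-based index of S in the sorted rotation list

All 7 rotations (rotation i = S[i:]+S[:i]):
  rot[0] = cbcBbc$
  rot[1] = bcBbc$c
  rot[2] = cBbc$cb
  rot[3] = Bbc$cbc
  rot[4] = bc$cbcB
  rot[5] = c$cbcBb
  rot[6] = $cbcBbc
Sorted (with $ < everything):
  sorted[0] = $cbcBbc  (last char: 'c')
  sorted[1] = Bbc$cbc  (last char: 'c')
  sorted[2] = bc$cbcB  (last char: 'B')
  sorted[3] = bcBbc$c  (last char: 'c')
  sorted[4] = c$cbcBb  (last char: 'b')
  sorted[5] = cBbc$cb  (last char: 'b')
  sorted[6] = cbcBbc$  (last char: '$')
Last column: ccBcbb$
Original string S is at sorted index 6

Answer: ccBcbb$
6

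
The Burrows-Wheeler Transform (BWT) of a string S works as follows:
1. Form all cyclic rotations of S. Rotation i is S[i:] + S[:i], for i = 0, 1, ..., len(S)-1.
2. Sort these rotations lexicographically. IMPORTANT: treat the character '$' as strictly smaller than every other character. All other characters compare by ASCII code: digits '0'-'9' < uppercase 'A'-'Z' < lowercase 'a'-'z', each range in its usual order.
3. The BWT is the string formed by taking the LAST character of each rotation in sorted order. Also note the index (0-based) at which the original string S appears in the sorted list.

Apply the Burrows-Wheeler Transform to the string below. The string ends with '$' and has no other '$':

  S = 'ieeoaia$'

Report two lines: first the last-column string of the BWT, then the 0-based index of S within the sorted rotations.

All 8 rotations (rotation i = S[i:]+S[:i]):
  rot[0] = ieeoaia$
  rot[1] = eeoaia$i
  rot[2] = eoaia$ie
  rot[3] = oaia$iee
  rot[4] = aia$ieeo
  rot[5] = ia$ieeoa
  rot[6] = a$ieeoai
  rot[7] = $ieeoaia
Sorted (with $ < everything):
  sorted[0] = $ieeoaia  (last char: 'a')
  sorted[1] = a$ieeoai  (last char: 'i')
  sorted[2] = aia$ieeo  (last char: 'o')
  sorted[3] = eeoaia$i  (last char: 'i')
  sorted[4] = eoaia$ie  (last char: 'e')
  sorted[5] = ia$ieeoa  (last char: 'a')
  sorted[6] = ieeoaia$  (last char: '$')
  sorted[7] = oaia$iee  (last char: 'e')
Last column: aioiea$e
Original string S is at sorted index 6

Answer: aioiea$e
6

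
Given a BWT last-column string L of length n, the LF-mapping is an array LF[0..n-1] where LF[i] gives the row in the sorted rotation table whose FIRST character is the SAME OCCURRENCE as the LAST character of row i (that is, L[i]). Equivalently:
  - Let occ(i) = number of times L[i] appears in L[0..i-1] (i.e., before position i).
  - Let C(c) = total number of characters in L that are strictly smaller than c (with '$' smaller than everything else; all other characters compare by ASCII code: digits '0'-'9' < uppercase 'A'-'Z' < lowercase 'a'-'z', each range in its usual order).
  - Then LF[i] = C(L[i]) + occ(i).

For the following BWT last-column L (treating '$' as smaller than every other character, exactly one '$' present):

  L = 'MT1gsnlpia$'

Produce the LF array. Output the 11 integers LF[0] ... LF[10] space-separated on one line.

Answer: 2 3 1 5 10 8 7 9 6 4 0

Derivation:
Char counts: '$':1, '1':1, 'M':1, 'T':1, 'a':1, 'g':1, 'i':1, 'l':1, 'n':1, 'p':1, 's':1
C (first-col start): C('$')=0, C('1')=1, C('M')=2, C('T')=3, C('a')=4, C('g')=5, C('i')=6, C('l')=7, C('n')=8, C('p')=9, C('s')=10
L[0]='M': occ=0, LF[0]=C('M')+0=2+0=2
L[1]='T': occ=0, LF[1]=C('T')+0=3+0=3
L[2]='1': occ=0, LF[2]=C('1')+0=1+0=1
L[3]='g': occ=0, LF[3]=C('g')+0=5+0=5
L[4]='s': occ=0, LF[4]=C('s')+0=10+0=10
L[5]='n': occ=0, LF[5]=C('n')+0=8+0=8
L[6]='l': occ=0, LF[6]=C('l')+0=7+0=7
L[7]='p': occ=0, LF[7]=C('p')+0=9+0=9
L[8]='i': occ=0, LF[8]=C('i')+0=6+0=6
L[9]='a': occ=0, LF[9]=C('a')+0=4+0=4
L[10]='$': occ=0, LF[10]=C('$')+0=0+0=0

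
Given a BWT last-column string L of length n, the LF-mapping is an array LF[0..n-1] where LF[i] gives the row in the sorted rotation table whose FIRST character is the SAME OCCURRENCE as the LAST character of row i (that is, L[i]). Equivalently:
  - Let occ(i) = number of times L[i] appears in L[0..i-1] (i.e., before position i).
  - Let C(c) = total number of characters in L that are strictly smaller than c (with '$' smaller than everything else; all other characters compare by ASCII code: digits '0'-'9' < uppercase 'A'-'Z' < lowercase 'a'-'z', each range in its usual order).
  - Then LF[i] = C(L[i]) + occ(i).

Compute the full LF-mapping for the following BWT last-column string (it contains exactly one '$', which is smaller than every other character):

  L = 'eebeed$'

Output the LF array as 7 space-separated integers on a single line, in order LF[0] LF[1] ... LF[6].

Answer: 3 4 1 5 6 2 0

Derivation:
Char counts: '$':1, 'b':1, 'd':1, 'e':4
C (first-col start): C('$')=0, C('b')=1, C('d')=2, C('e')=3
L[0]='e': occ=0, LF[0]=C('e')+0=3+0=3
L[1]='e': occ=1, LF[1]=C('e')+1=3+1=4
L[2]='b': occ=0, LF[2]=C('b')+0=1+0=1
L[3]='e': occ=2, LF[3]=C('e')+2=3+2=5
L[4]='e': occ=3, LF[4]=C('e')+3=3+3=6
L[5]='d': occ=0, LF[5]=C('d')+0=2+0=2
L[6]='$': occ=0, LF[6]=C('$')+0=0+0=0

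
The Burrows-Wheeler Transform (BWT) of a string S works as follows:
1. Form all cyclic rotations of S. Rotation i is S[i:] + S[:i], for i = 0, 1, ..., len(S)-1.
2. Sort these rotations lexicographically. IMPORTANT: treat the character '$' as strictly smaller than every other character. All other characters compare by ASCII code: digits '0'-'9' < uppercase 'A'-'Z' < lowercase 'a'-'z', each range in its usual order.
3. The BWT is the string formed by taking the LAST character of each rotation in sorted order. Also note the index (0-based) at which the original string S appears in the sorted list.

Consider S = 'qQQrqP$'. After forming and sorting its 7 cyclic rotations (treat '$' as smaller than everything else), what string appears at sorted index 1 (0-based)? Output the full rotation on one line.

All 7 rotations (rotation i = S[i:]+S[:i]):
  rot[0] = qQQrqP$
  rot[1] = QQrqP$q
  rot[2] = QrqP$qQ
  rot[3] = rqP$qQQ
  rot[4] = qP$qQQr
  rot[5] = P$qQQrq
  rot[6] = $qQQrqP
Sorted (with $ < everything):
  sorted[0] = $qQQrqP
  sorted[1] = P$qQQrq
  sorted[2] = QQrqP$q
  sorted[3] = QrqP$qQ
  sorted[4] = qP$qQQr
  sorted[5] = qQQrqP$
  sorted[6] = rqP$qQQ
sorted[1] = P$qQQrq

Answer: P$qQQrq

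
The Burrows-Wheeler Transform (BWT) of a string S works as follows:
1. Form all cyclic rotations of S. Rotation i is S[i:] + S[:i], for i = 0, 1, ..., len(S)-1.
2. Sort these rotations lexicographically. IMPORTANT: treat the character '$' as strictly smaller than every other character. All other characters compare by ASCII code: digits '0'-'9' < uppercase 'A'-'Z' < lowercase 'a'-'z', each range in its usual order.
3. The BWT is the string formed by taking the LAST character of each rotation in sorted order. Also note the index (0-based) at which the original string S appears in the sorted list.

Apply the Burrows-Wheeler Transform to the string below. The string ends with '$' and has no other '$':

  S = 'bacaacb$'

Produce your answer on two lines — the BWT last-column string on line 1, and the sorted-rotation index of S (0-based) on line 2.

All 8 rotations (rotation i = S[i:]+S[:i]):
  rot[0] = bacaacb$
  rot[1] = acaacb$b
  rot[2] = caacb$ba
  rot[3] = aacb$bac
  rot[4] = acb$baca
  rot[5] = cb$bacaa
  rot[6] = b$bacaac
  rot[7] = $bacaacb
Sorted (with $ < everything):
  sorted[0] = $bacaacb  (last char: 'b')
  sorted[1] = aacb$bac  (last char: 'c')
  sorted[2] = acaacb$b  (last char: 'b')
  sorted[3] = acb$baca  (last char: 'a')
  sorted[4] = b$bacaac  (last char: 'c')
  sorted[5] = bacaacb$  (last char: '$')
  sorted[6] = caacb$ba  (last char: 'a')
  sorted[7] = cb$bacaa  (last char: 'a')
Last column: bcbac$aa
Original string S is at sorted index 5

Answer: bcbac$aa
5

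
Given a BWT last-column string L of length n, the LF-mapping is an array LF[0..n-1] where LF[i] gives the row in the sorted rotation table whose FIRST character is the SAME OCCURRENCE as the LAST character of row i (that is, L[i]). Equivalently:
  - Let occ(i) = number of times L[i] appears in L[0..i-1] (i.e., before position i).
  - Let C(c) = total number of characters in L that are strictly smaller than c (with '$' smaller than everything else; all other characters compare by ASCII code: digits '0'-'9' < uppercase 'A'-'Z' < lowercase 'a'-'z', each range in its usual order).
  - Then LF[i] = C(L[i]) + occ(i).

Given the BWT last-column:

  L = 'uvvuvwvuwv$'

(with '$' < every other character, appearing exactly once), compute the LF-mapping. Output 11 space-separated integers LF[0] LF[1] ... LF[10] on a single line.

Char counts: '$':1, 'u':3, 'v':5, 'w':2
C (first-col start): C('$')=0, C('u')=1, C('v')=4, C('w')=9
L[0]='u': occ=0, LF[0]=C('u')+0=1+0=1
L[1]='v': occ=0, LF[1]=C('v')+0=4+0=4
L[2]='v': occ=1, LF[2]=C('v')+1=4+1=5
L[3]='u': occ=1, LF[3]=C('u')+1=1+1=2
L[4]='v': occ=2, LF[4]=C('v')+2=4+2=6
L[5]='w': occ=0, LF[5]=C('w')+0=9+0=9
L[6]='v': occ=3, LF[6]=C('v')+3=4+3=7
L[7]='u': occ=2, LF[7]=C('u')+2=1+2=3
L[8]='w': occ=1, LF[8]=C('w')+1=9+1=10
L[9]='v': occ=4, LF[9]=C('v')+4=4+4=8
L[10]='$': occ=0, LF[10]=C('$')+0=0+0=0

Answer: 1 4 5 2 6 9 7 3 10 8 0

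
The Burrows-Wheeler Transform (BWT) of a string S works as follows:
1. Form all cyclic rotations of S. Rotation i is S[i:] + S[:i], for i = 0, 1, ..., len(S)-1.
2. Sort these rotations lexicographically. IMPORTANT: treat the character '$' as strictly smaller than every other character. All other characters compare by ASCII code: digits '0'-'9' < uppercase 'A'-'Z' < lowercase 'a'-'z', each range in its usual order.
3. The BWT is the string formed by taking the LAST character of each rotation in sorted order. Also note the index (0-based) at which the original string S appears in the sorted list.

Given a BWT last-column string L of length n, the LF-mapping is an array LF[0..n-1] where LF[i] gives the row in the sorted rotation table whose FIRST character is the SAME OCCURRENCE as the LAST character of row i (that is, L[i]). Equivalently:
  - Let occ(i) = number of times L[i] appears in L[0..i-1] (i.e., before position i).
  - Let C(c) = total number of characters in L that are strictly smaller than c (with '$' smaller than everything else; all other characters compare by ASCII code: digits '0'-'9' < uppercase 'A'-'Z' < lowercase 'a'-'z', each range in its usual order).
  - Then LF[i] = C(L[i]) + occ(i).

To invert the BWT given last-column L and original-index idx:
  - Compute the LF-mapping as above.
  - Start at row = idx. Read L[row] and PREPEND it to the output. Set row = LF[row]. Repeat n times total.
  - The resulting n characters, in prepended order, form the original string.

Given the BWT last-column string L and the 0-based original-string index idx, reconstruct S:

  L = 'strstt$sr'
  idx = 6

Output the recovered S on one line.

LF mapping: 3 6 1 4 7 8 0 5 2
Walk LF starting at row 6, prepending L[row]:
  step 1: row=6, L[6]='$', prepend. Next row=LF[6]=0
  step 2: row=0, L[0]='s', prepend. Next row=LF[0]=3
  step 3: row=3, L[3]='s', prepend. Next row=LF[3]=4
  step 4: row=4, L[4]='t', prepend. Next row=LF[4]=7
  step 5: row=7, L[7]='s', prepend. Next row=LF[7]=5
  step 6: row=5, L[5]='t', prepend. Next row=LF[5]=8
  step 7: row=8, L[8]='r', prepend. Next row=LF[8]=2
  step 8: row=2, L[2]='r', prepend. Next row=LF[2]=1
  step 9: row=1, L[1]='t', prepend. Next row=LF[1]=6
Reversed output: trrtstss$

Answer: trrtstss$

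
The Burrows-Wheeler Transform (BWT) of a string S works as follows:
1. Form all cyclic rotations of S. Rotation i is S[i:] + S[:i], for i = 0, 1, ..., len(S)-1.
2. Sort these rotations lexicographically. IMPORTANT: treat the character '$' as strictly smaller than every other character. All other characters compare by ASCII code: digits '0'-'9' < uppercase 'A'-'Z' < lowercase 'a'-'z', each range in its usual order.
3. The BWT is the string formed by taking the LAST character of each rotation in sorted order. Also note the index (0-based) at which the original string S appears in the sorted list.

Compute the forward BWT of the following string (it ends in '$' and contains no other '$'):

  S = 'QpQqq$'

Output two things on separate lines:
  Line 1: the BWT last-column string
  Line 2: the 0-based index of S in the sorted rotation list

Answer: q$pQqQ
1

Derivation:
All 6 rotations (rotation i = S[i:]+S[:i]):
  rot[0] = QpQqq$
  rot[1] = pQqq$Q
  rot[2] = Qqq$Qp
  rot[3] = qq$QpQ
  rot[4] = q$QpQq
  rot[5] = $QpQqq
Sorted (with $ < everything):
  sorted[0] = $QpQqq  (last char: 'q')
  sorted[1] = QpQqq$  (last char: '$')
  sorted[2] = Qqq$Qp  (last char: 'p')
  sorted[3] = pQqq$Q  (last char: 'Q')
  sorted[4] = q$QpQq  (last char: 'q')
  sorted[5] = qq$QpQ  (last char: 'Q')
Last column: q$pQqQ
Original string S is at sorted index 1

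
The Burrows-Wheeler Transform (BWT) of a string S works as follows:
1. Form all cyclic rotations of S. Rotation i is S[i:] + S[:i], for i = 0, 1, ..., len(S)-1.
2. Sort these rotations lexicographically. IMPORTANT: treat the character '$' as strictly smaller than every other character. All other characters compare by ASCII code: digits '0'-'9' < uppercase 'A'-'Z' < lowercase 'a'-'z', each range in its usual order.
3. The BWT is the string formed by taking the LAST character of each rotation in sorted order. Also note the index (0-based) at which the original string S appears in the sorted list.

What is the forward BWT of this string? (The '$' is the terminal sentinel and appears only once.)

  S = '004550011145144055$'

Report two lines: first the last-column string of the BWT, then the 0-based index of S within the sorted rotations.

Answer: 55$0040151411055404
2

Derivation:
All 19 rotations (rotation i = S[i:]+S[:i]):
  rot[0] = 004550011145144055$
  rot[1] = 04550011145144055$0
  rot[2] = 4550011145144055$00
  rot[3] = 550011145144055$004
  rot[4] = 50011145144055$0045
  rot[5] = 0011145144055$00455
  rot[6] = 011145144055$004550
  rot[7] = 11145144055$0045500
  rot[8] = 1145144055$00455001
  rot[9] = 145144055$004550011
  rot[10] = 45144055$0045500111
  rot[11] = 5144055$00455001114
  rot[12] = 144055$004550011145
  rot[13] = 44055$0045500111451
  rot[14] = 4055$00455001114514
  rot[15] = 055$004550011145144
  rot[16] = 55$0045500111451440
  rot[17] = 5$00455001114514405
  rot[18] = $004550011145144055
Sorted (with $ < everything):
  sorted[0] = $004550011145144055  (last char: '5')
  sorted[1] = 0011145144055$00455  (last char: '5')
  sorted[2] = 004550011145144055$  (last char: '$')
  sorted[3] = 011145144055$004550  (last char: '0')
  sorted[4] = 04550011145144055$0  (last char: '0')
  sorted[5] = 055$004550011145144  (last char: '4')
  sorted[6] = 11145144055$0045500  (last char: '0')
  sorted[7] = 1145144055$00455001  (last char: '1')
  sorted[8] = 144055$004550011145  (last char: '5')
  sorted[9] = 145144055$004550011  (last char: '1')
  sorted[10] = 4055$00455001114514  (last char: '4')
  sorted[11] = 44055$0045500111451  (last char: '1')
  sorted[12] = 45144055$0045500111  (last char: '1')
  sorted[13] = 4550011145144055$00  (last char: '0')
  sorted[14] = 5$00455001114514405  (last char: '5')
  sorted[15] = 50011145144055$0045  (last char: '5')
  sorted[16] = 5144055$00455001114  (last char: '4')
  sorted[17] = 55$0045500111451440  (last char: '0')
  sorted[18] = 550011145144055$004  (last char: '4')
Last column: 55$0040151411055404
Original string S is at sorted index 2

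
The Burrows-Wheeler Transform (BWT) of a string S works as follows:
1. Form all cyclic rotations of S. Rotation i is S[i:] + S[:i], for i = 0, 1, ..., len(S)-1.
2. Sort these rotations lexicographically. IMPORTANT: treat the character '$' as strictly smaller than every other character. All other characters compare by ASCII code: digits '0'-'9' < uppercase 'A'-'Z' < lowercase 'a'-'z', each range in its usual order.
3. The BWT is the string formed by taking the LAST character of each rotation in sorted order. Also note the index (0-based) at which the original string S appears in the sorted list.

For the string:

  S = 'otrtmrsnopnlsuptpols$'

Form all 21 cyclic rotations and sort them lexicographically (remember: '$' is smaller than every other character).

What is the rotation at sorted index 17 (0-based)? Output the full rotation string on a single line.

All 21 rotations (rotation i = S[i:]+S[:i]):
  rot[0] = otrtmrsnopnlsuptpols$
  rot[1] = trtmrsnopnlsuptpols$o
  rot[2] = rtmrsnopnlsuptpols$ot
  rot[3] = tmrsnopnlsuptpols$otr
  rot[4] = mrsnopnlsuptpols$otrt
  rot[5] = rsnopnlsuptpols$otrtm
  rot[6] = snopnlsuptpols$otrtmr
  rot[7] = nopnlsuptpols$otrtmrs
  rot[8] = opnlsuptpols$otrtmrsn
  rot[9] = pnlsuptpols$otrtmrsno
  rot[10] = nlsuptpols$otrtmrsnop
  rot[11] = lsuptpols$otrtmrsnopn
  rot[12] = suptpols$otrtmrsnopnl
  rot[13] = uptpols$otrtmrsnopnls
  rot[14] = ptpols$otrtmrsnopnlsu
  rot[15] = tpols$otrtmrsnopnlsup
  rot[16] = pols$otrtmrsnopnlsupt
  rot[17] = ols$otrtmrsnopnlsuptp
  rot[18] = ls$otrtmrsnopnlsuptpo
  rot[19] = s$otrtmrsnopnlsuptpol
  rot[20] = $otrtmrsnopnlsuptpols
Sorted (with $ < everything):
  sorted[0] = $otrtmrsnopnlsuptpols
  sorted[1] = ls$otrtmrsnopnlsuptpo
  sorted[2] = lsuptpols$otrtmrsnopn
  sorted[3] = mrsnopnlsuptpols$otrt
  sorted[4] = nlsuptpols$otrtmrsnop
  sorted[5] = nopnlsuptpols$otrtmrs
  sorted[6] = ols$otrtmrsnopnlsuptp
  sorted[7] = opnlsuptpols$otrtmrsn
  sorted[8] = otrtmrsnopnlsuptpols$
  sorted[9] = pnlsuptpols$otrtmrsno
  sorted[10] = pols$otrtmrsnopnlsupt
  sorted[11] = ptpols$otrtmrsnopnlsu
  sorted[12] = rsnopnlsuptpols$otrtm
  sorted[13] = rtmrsnopnlsuptpols$ot
  sorted[14] = s$otrtmrsnopnlsuptpol
  sorted[15] = snopnlsuptpols$otrtmr
  sorted[16] = suptpols$otrtmrsnopnl
  sorted[17] = tmrsnopnlsuptpols$otr
  sorted[18] = tpols$otrtmrsnopnlsup
  sorted[19] = trtmrsnopnlsuptpols$o
  sorted[20] = uptpols$otrtmrsnopnls
sorted[17] = tmrsnopnlsuptpols$otr

Answer: tmrsnopnlsuptpols$otr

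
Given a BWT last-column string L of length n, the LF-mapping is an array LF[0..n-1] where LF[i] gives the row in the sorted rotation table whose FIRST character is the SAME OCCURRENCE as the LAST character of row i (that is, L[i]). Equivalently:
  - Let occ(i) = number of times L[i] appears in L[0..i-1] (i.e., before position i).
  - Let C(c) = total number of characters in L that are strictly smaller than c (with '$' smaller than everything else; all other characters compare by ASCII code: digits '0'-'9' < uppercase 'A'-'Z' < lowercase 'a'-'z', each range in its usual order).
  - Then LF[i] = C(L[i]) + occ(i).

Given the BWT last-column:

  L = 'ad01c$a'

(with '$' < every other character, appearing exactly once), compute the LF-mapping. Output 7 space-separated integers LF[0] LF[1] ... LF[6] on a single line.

Answer: 3 6 1 2 5 0 4

Derivation:
Char counts: '$':1, '0':1, '1':1, 'a':2, 'c':1, 'd':1
C (first-col start): C('$')=0, C('0')=1, C('1')=2, C('a')=3, C('c')=5, C('d')=6
L[0]='a': occ=0, LF[0]=C('a')+0=3+0=3
L[1]='d': occ=0, LF[1]=C('d')+0=6+0=6
L[2]='0': occ=0, LF[2]=C('0')+0=1+0=1
L[3]='1': occ=0, LF[3]=C('1')+0=2+0=2
L[4]='c': occ=0, LF[4]=C('c')+0=5+0=5
L[5]='$': occ=0, LF[5]=C('$')+0=0+0=0
L[6]='a': occ=1, LF[6]=C('a')+1=3+1=4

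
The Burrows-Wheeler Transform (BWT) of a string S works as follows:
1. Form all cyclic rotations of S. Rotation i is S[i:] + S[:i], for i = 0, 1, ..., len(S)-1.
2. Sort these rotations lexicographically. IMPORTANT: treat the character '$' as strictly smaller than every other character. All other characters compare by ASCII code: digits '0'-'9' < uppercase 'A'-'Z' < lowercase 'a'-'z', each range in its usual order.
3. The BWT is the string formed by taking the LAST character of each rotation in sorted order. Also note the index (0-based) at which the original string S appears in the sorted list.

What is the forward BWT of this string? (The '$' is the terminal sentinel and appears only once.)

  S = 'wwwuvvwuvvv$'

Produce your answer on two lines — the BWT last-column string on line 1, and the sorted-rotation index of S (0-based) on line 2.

All 12 rotations (rotation i = S[i:]+S[:i]):
  rot[0] = wwwuvvwuvvv$
  rot[1] = wwuvvwuvvv$w
  rot[2] = wuvvwuvvv$ww
  rot[3] = uvvwuvvv$www
  rot[4] = vvwuvvv$wwwu
  rot[5] = vwuvvv$wwwuv
  rot[6] = wuvvv$wwwuvv
  rot[7] = uvvv$wwwuvvw
  rot[8] = vvv$wwwuvvwu
  rot[9] = vv$wwwuvvwuv
  rot[10] = v$wwwuvvwuvv
  rot[11] = $wwwuvvwuvvv
Sorted (with $ < everything):
  sorted[0] = $wwwuvvwuvvv  (last char: 'v')
  sorted[1] = uvvv$wwwuvvw  (last char: 'w')
  sorted[2] = uvvwuvvv$www  (last char: 'w')
  sorted[3] = v$wwwuvvwuvv  (last char: 'v')
  sorted[4] = vv$wwwuvvwuv  (last char: 'v')
  sorted[5] = vvv$wwwuvvwu  (last char: 'u')
  sorted[6] = vvwuvvv$wwwu  (last char: 'u')
  sorted[7] = vwuvvv$wwwuv  (last char: 'v')
  sorted[8] = wuvvv$wwwuvv  (last char: 'v')
  sorted[9] = wuvvwuvvv$ww  (last char: 'w')
  sorted[10] = wwuvvwuvvv$w  (last char: 'w')
  sorted[11] = wwwuvvwuvvv$  (last char: '$')
Last column: vwwvvuuvvww$
Original string S is at sorted index 11

Answer: vwwvvuuvvww$
11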